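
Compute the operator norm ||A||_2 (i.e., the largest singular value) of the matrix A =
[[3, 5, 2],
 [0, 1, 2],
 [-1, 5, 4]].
||A||_2 ≈ 8.5811 (= sqrt(largest eigenvalue of A^T A))

||A||_2 = sigma_max(A) = sqrt(lambda_max(A^T A)). Form the symmetric matrix M = A^T A =
[[10, 10, 2],
 [10, 51, 32],
 [2, 32, 24]].
Its characteristic polynomial (trace, sum of principal 2x2 minors, determinant of M give the coefficients) is
  p(λ) = det(λ I - M) = λ^3 - 85λ^2 + 846λ - 676.
No integer candidate from the rational root theorem (±divisors of 676) is a root, so the roots are irrational. The cubic discriminant is Δ = 1951133684 > 0, so there are three distinct real roots. p(0) = -676 and p(1) = 86 have opposite signs, so a root lies in (0, 1); Newton's method refines it to λ ≈ 0.8752. p(10) = 284 and p(11) = -324 have opposite signs, so a root lies in (10, 11); Newton's method refines it to λ ≈ 10.4891. p(73) = -2866 and p(74) = 1692 have opposite signs, so a root lies in (73, 74); Newton's method refines it to λ ≈ 73.6357. Check (Vieta): the three roots sum to 85, matching tr M = 85.
So the eigenvalues of A^T A are ≈ 0.8752, 10.4891, 73.6357 (all ≥ 0, as they must be for A^T A). The largest is λ_max ≈ 73.6357, hence ||A||_2 = sqrt(λ_max) ≈ 8.5811.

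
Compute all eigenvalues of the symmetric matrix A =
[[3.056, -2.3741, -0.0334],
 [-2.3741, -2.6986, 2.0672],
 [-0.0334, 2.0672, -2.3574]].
sigma(A) ≈ {-5, -1, 4}

A is real symmetric, so its spectrum consists of real eigenvalues. Expanding the characteristic polynomial of the displayed matrix gives
  det(λ I - A) = p(λ) = λ^3 + (2)λ^2 + (-19)λ + (-20).
Solving p(λ) = 0 yields eigenvalues ≈ -5, -1, 4. (A is shown rounded to 4 decimals, so these recover the underlying integer eigenvalues to within that precision.)
Verification: the trace of A = -2 equals the sum of eigenvalues -2, and det(A) ≈ 20.0000 matches the eigenvalue product 20.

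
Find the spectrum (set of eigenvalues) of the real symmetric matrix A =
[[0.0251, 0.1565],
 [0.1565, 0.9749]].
sigma(A) ≈ {0, 1}

A is real symmetric, so its spectrum consists of real eigenvalues. Expanding the characteristic polynomial of the displayed matrix gives
  det(λ I - A) = p(λ) = λ^2 + (-1)λ + (0).
Solving p(λ) = 0 yields eigenvalues ≈ 0, 1. (A is shown rounded to 4 decimals, so these recover the underlying integer eigenvalues to within that precision.)
Verification: the trace of A = 1 equals the sum of eigenvalues 1, and det(A) ≈ -0.0000 matches the eigenvalue product 0.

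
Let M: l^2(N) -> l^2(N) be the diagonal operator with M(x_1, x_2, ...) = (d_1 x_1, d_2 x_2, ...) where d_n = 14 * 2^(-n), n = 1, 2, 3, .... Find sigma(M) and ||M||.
sigma(M) = {14 * 2^(-n) : n ≥ 1} ∪ {0}; ||M|| = 7

A bounded diagonal operator on l^2 with diagonal entries d_n has spectrum equal to the closure of {d_n : n ≥ 1}: every d_n is an eigenvalue (with eigenvector e_n), so {d_n} ⊂ sigma(M); the spectrum is closed, so its closure is too; and for lambda not in the closure, (M - lambda I) has bounded inverse (the diagonal entries 1/(d_n - lambda) are bounded). For our sequence d_n = 14 * 2^(-n), n = 1, 2, 3, ...:
  - {d_n} = {14 * 2^(-n) : n ≥ 1}; the only limit point is 0
  - closure = {14 * 2^(-n) : n ≥ 1} ∪ {0}
For the norm: a diagonal operator has ||M|| = sup_n |d_n|. Here d_n = 14 * 2^(-n) is positive and decreasing, so sup_n |d_n| = d_1 = 14/2 = 7. So ||M|| = 7.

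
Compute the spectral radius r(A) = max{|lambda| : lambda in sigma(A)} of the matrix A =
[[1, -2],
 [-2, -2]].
r(A) = 3

The eigenvalues of A are the roots of its characteristic polynomial. With M = A (coefficients from the trace and determinant):
  p(λ) = det(λ I - M) = λ^2 + λ - 6.
For λ^2 + λ - 6 the discriminant is 25. It is a perfect square (5^2), so the roots are rational: λ = (-1 ± 5)/2 = 2, -3.
Thus the eigenvalues (to 4 decimals) are 2 (modulus 2); -3 (modulus 3). The spectral radius is the largest modulus: r(A) = 3. (Cross-check: r(A) ≤ ||A||_2 ≈ 3; equality holds whenever A is normal, though it can also hold for some non-normal A.)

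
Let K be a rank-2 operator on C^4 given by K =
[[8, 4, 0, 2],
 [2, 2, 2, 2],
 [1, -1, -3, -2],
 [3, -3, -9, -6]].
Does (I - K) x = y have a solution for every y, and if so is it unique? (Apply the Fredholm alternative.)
(I - K) is invertible (det(I - K) = -80 ≠ 0), so for every y in C^4 the equation (I - K) x = y has a unique solution.

K has rank 2 and factors as K = U V^T = u1 v1^T + u2 v2^T with u1 = (1, 1, -1, -3), v1 = (2, 2, 2, 2), u2 = (2, 0, 1, 3), v2 = (3, 1, -1, 0) (multiplying out reproduces the displayed K). The nonzero eigenvalues of U V^T coincide with those of the 2 x 2 matrix G = V^T U = [[v1·u1, v1·u2], [v2·u1, v2·u2]] = [[-4, 12], [5, 5]], and by the Sylvester determinant identity det(I_4 - U V^T) = det(I_2 - V^T U) = det([[5, -12], [-5, -4]]) = (5)(-4) - (-12)(-5) = -80. (Direct check: I - K =
[[-7, -4, 0, -2],
 [-2, -1, -2, -2],
 [-1, 1, 4, 2],
 [-3, 3, 9, 7]]
has determinant -80.) The finite-dimensional Fredholm alternative says: either (I - K) is invertible, or ker(I - K) ≠ {0} and then range(I - K) = ker((I - K)^*)^⊥, with dim ker(I - K) = dim ker((I - K)^*). Since det(I - K) ≠ 0, 1 is not an eigenvalue of K and ker(I - K) = {0}, so we are in the first case: for every y there is a unique x = (I - K)^(-1) y. (Explicitly, by the Woodbury identity, (I - U V^T)^(-1) = I + U (I_2 - G)^(-1) V^T.)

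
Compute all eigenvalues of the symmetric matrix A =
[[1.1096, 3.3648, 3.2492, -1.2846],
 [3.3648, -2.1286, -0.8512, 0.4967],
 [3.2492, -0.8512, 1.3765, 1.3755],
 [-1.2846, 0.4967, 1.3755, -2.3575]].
sigma(A) ≈ {-6, -2, 1, 5}

A is real symmetric, so its spectrum consists of real eigenvalues. Expanding the characteristic polynomial of the displayed matrix gives
  det(λ I - A) = p(λ) = λ^4 + (2)λ^3 + (-31)λ^2 + (-32)λ + (60).
Solving p(λ) = 0 yields eigenvalues ≈ -6, -2, 1, 5. (A is shown rounded to 4 decimals, so these recover the underlying integer eigenvalues to within that precision.)
Verification: the trace of A = -2 equals the sum of eigenvalues -2, and det(A) ≈ 59.9991 matches the eigenvalue product 60.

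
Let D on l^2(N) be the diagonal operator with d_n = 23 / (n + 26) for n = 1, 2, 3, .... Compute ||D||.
||D|| = 23/27 (attained at n = 1)

For D diagonal, ||D|| = sup_n |d_n| = sup_n 23/(n + 26). This is positive and strictly decreasing in n, so the supremum is attained at n = 1: d_1 = 23/(1 + 26) = 23/27. Hence ||D|| = 23/27.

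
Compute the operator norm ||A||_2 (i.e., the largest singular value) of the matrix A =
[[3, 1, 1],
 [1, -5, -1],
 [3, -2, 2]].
||A||_2 ≈ 5.8618 (= sqrt(largest eigenvalue of A^T A))

||A||_2 = sigma_max(A) = sqrt(lambda_max(A^T A)). Form the symmetric matrix M = A^T A =
[[19, -8, 8],
 [-8, 30, 2],
 [8, 2, 6]].
Its characteristic polynomial (trace, sum of principal 2x2 minors, determinant of M give the coefficients) is
  p(λ) = det(λ I - M) = λ^3 - 55λ^2 + 732λ - 784.
No integer candidate from the rational root theorem (±divisors of 784) is a root, so the roots are irrational. The cubic discriminant is Δ = 81776336 > 0, so there are three distinct real roots. p(1) = -106 and p(2) = 468 have opposite signs, so a root lies in (1, 2); Newton's method refines it to λ ≈ 1.1721. p(19) = 128 and p(20) = -144 have opposite signs, so a root lies in (19, 20); Newton's method refines it to λ ≈ 19.4674. p(34) = -172 and p(35) = 336 have opposite signs, so a root lies in (34, 35); Newton's method refines it to λ ≈ 34.3605. Check (Vieta): the three roots sum to 55, matching tr M = 55.
So the eigenvalues of A^T A are ≈ 1.1721, 19.4674, 34.3605 (all ≥ 0, as they must be for A^T A). The largest is λ_max ≈ 34.3605, hence ||A||_2 = sqrt(λ_max) ≈ 5.8618.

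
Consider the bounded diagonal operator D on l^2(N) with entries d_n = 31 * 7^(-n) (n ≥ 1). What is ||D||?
||D|| = 31/7 (attained at n = 1)

For D diagonal, ||D|| = sup_n |d_n|. The sequence d_n = 31 * 7^(-n) is positive and strictly decreasing (ratio 7^(-1) < 1), so the supremum is d_1 = 31/7. Hence ||D|| = 31/7.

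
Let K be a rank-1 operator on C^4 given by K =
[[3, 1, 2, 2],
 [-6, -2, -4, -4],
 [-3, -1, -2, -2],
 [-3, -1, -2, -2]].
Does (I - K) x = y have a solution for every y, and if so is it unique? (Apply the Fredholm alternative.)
(I - K) is invertible (det(I - K) = 4 ≠ 0), so for every y in C^4 the equation (I - K) x = y has a unique solution.

K has rank 1, so it is an outer product K = u v^T: every row of K is a multiple of one row vector. Reading off the entries, u = (1, -2, -1, -1) and v = (3, 1, 2, 2) (row i of K equals u_i·v^T). A rank-one matrix u v^T satisfies K u = u (v·u) and kills the (3)-dimensional subspace v^⊥, so its characteristic polynomial is lambda^3 (lambda - v·u) with v·u = tr K = -3. Hence the eigenvalues of I - K are 1 (multiplicity 3) and 1 - (-3) = 4, so det(I - K) = 4. (Direct check: I - K =
[[-2, -1, -2, -2],
 [6, 3, 4, 4],
 [3, 1, 3, 2],
 [3, 1, 2, 3]]
has determinant 4.) The finite-dimensional Fredholm alternative says: either (I - K) is invertible, or ker(I - K) ≠ {0} and then range(I - K) = ker((I - K)^*)^⊥, with dim ker(I - K) = dim ker((I - K)^*). Since det(I - K) ≠ 0, 1 is not an eigenvalue of K and ker(I - K) = {0}, so we are in the first case: for every y there is a unique x = (I - K)^(-1) y. Explicitly, by the Sherman–Morrison formula, (I - u v^T)^(-1) = I + u v^T/(1 - v·u), i.e. (I - K)^(-1) = I + K/(4).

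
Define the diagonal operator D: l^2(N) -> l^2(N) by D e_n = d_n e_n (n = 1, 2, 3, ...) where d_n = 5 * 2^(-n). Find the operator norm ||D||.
||D|| = 5/2 (attained at n = 1)

For D diagonal, ||D|| = sup_n |d_n|. The sequence d_n = 5 * 2^(-n) is positive and strictly decreasing (ratio 2^(-1) < 1), so the supremum is d_1 = 5/2. Hence ||D|| = 5/2.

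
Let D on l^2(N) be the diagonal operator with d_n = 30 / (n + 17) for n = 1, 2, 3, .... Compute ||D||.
||D|| = 5/3 (attained at n = 1)

For D diagonal, ||D|| = sup_n |d_n| = sup_n 30/(n + 17). This is positive and strictly decreasing in n, so the supremum is attained at n = 1: d_1 = 30/(1 + 17) = 5/3. Hence ||D|| = 5/3.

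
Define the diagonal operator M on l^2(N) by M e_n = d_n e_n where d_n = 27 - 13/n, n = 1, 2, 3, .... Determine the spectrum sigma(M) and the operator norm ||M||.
sigma(M) = {27 - 13/n : n ≥ 1} ∪ {27}; ||M|| = 27

A bounded diagonal operator on l^2 with diagonal entries d_n has spectrum equal to the closure of {d_n : n ≥ 1}: every d_n is an eigenvalue (with eigenvector e_n), so {d_n} ⊂ sigma(M); the spectrum is closed, so its closure is too; and for lambda not in the closure, (M - lambda I) has bounded inverse (the diagonal entries 1/(d_n - lambda) are bounded). For our sequence d_n = 27 - 13/n, n = 1, 2, 3, ...:
  - {d_n} = {27 - 13/n : n ≥ 1}; the only limit point is 27
  - closure = {27 - 13/n : n ≥ 1} ∪ {27}
For the norm: a diagonal operator has ||M|| = sup_n |d_n|. Here d_n = 27 - 13/n increases monotonically from d_1 = 14 toward 27, with all terms in [14, 27); so sup_n |d_n| = 27 (the supremum is the limit, not attained). So ||M|| = 27.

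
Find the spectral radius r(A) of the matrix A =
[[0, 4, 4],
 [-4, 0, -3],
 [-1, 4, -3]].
r(A) ≈ 5.6831

The eigenvalues of A are the roots of its characteristic polynomial. With M = A (coefficients from the trace, the sum of principal 2x2 minors, and det A):
  p(λ) = det(λ I - M) = λ^3 + 3λ^2 + 32λ + 100.
No integer candidate from the rational root theorem (±divisors of 100) is a root, so the roots are irrational. The cubic discriminant is Δ = -229856 < 0, so there is one real root and a complex-conjugate pair. p(-4) = -44 and p(-3) = 4 have opposite signs, so a root lies in (-4, -3); Newton's method refines it to λ ≈ -3.0962. Dividing out (λ - (-3.0962)) leaves approximately λ^2 - 0.0962λ + 32.2978. For λ^2 - 0.0962λ + 32.2978 the discriminant is -129.182. It is negative, so the remaining roots are the complex-conjugate pair λ ≈ 0.0481 ± 5.6829i. Their product equals the constant term, so |λ|^2 ≈ 32.2978 and |λ| ≈ 5.6831.
Thus the eigenvalues (to 4 decimals) are -3.0962 (modulus 3.0962); 0.0481 ± 5.6829i (modulus 5.6831). The spectral radius is the largest modulus: r(A) ≈ 5.6831. (Cross-check: r(A) ≤ ||A||_2 ≈ 6.5534; equality holds whenever A is normal, though it can also hold for some non-normal A.)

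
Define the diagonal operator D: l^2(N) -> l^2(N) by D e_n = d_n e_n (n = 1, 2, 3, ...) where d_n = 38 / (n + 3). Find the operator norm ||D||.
||D|| = 19/2 (attained at n = 1)

For D diagonal, ||D|| = sup_n |d_n| = sup_n 38/(n + 3). This is positive and strictly decreasing in n, so the supremum is attained at n = 1: d_1 = 38/(1 + 3) = 19/2. Hence ||D|| = 19/2.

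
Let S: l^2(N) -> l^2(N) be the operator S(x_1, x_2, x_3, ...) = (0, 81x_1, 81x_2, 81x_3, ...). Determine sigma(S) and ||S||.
sigma(S) = closed disk {z in C : |z| ≤ 81}; ||S|| = 81

Note S = 81·U where U is the unit right shift (U x)_k = x_{k-1} (with x_0 := 0); so ||S|| = 81||U|| and sigma(S) = 81·sigma(U). ||S x||^2 = sum_{k≥1} |81x_k|^2 = 6561||x||^2, so ||S|| = 81 and sigma(S) ⊂ {|z| ≤ 81}. For any |lambda| < 81, the equation (S - lambda I) x = 0 forces x_1 = 0, then 81x_k = lambda x_{k+1} ⇒ x = 0, so S has no eigenvalues. But (S - lambda I) is not surjective for |lambda| < 81: solving (S - lambda I) x = e_1 would require x_n proportional to (lambda/81)^(-n), which is not in l^2. So every |lambda| < 81 lies in the residual spectrum. The boundary |lambda| = 81 is in the approximate point spectrum (the spectrum is closed). Hence sigma(S) is the closed disk of radius 81.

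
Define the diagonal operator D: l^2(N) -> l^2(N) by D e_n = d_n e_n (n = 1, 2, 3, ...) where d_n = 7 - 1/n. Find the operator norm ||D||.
||D|| = 7

For a diagonal operator on l^2 with entries d_n, ||D|| = sup_n |d_n|. Here d_1 = 6, d_2 = 13/2, ..., and d_n = 7 - 1/n increases monotonically toward 7. All terms lie in [6, 7), so |d_n| = d_n and the supremum is the limit 7, which is not attained by any individual d_n. Hence ||D|| = 7.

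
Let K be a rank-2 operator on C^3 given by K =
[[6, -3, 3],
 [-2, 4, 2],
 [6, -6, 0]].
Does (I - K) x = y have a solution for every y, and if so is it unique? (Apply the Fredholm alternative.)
(I - K) is invertible (det(I - K) = 3 ≠ 0), so for every y in C^3 the equation (I - K) x = y has a unique solution.

K has rank 2 and factors as K = U V^T = u1 v1^T + u2 v2^T with u1 = (0, 2, -2), v1 = (-1, 2, 1), u2 = (-3, 0, -2), v2 = (-2, 1, -1) (multiplying out reproduces the displayed K). The nonzero eigenvalues of U V^T coincide with those of the 2 x 2 matrix G = V^T U = [[v1·u1, v1·u2], [v2·u1, v2·u2]] = [[2, 1], [4, 8]], and by the Sylvester determinant identity det(I_3 - U V^T) = det(I_2 - V^T U) = det([[-1, -1], [-4, -7]]) = (-1)(-7) - (-1)(-4) = 3. (Direct check: I - K =
[[-5, 3, -3],
 [2, -3, -2],
 [-6, 6, 1]]
has determinant 3.) The finite-dimensional Fredholm alternative says: either (I - K) is invertible, or ker(I - K) ≠ {0} and then range(I - K) = ker((I - K)^*)^⊥, with dim ker(I - K) = dim ker((I - K)^*). Since det(I - K) ≠ 0, 1 is not an eigenvalue of K and ker(I - K) = {0}, so we are in the first case: for every y there is a unique x = (I - K)^(-1) y. (Explicitly, by the Woodbury identity, (I - U V^T)^(-1) = I + U (I_2 - G)^(-1) V^T.)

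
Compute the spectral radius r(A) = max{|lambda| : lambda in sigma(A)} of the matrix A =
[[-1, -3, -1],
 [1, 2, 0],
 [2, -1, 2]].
r(A) ≈ 2.1795

The eigenvalues of A are the roots of its characteristic polynomial. With M = A (coefficients from the trace, the sum of principal 2x2 minors, and det A):
  p(λ) = det(λ I - M) = λ^3 - 3λ^2 + 5λ - 7.
No integer candidate from the rational root theorem (±divisors of 7) is a root, so the roots are irrational. The cubic discriminant is Δ = -464 < 0, so there is one real root and a complex-conjugate pair. p(2) = -1 and p(3) = 8 have opposite signs, so a root lies in (2, 3); Newton's method refines it to λ ≈ 2.1795. Dividing out (λ - (2.1795)) leaves approximately λ^2 - 0.8205λ + 3.2117. For λ^2 - 0.8205λ + 3.2117 the discriminant is -12.1737. It is negative, so the remaining roots are the complex-conjugate pair λ ≈ 0.4102 ± 1.7445i. Their product equals the constant term, so |λ|^2 ≈ 3.2117 and |λ| ≈ 1.7921.
Thus the eigenvalues (to 4 decimals) are 2.1795 (modulus 2.1795); 0.4102 ± 1.7445i (modulus 1.7921). The spectral radius is the largest modulus: r(A) ≈ 2.1795. (Cross-check: r(A) ≤ ||A||_2 ≈ 3.9648; equality holds whenever A is normal, though it can also hold for some non-normal A.)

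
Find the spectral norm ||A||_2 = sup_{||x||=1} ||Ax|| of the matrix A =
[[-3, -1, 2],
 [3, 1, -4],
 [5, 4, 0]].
||A||_2 ≈ 8.1655 (= sqrt(largest eigenvalue of A^T A))

||A||_2 = sigma_max(A) = sqrt(lambda_max(A^T A)). Form the symmetric matrix M = A^T A =
[[43, 26, -18],
 [26, 18, -6],
 [-18, -6, 20]].
Its characteristic polynomial (trace, sum of principal 2x2 minors, determinant of M give the coefficients) is
  p(λ) = det(λ I - M) = λ^3 - 81λ^2 + 958λ - 196.
No integer candidate from the rational root theorem (±divisors of 196) is a root, so the roots are irrational. The cubic discriminant is Δ = 2360656724 > 0, so there are three distinct real roots. p(0) = -196 and p(1) = 682 have opposite signs, so a root lies in (0, 1); Newton's method refines it to λ ≈ 0.2083. p(14) = 84 and p(15) = -676 have opposite signs, so a root lies in (14, 15); Newton's method refines it to λ ≈ 14.1156. p(66) = -2308 and p(67) = 1144 have opposite signs, so a root lies in (66, 67); Newton's method refines it to λ ≈ 66.6761. Check (Vieta): the three roots sum to 81, matching tr M = 81.
So the eigenvalues of A^T A are ≈ 0.2083, 14.1156, 66.6761 (all ≥ 0, as they must be for A^T A). The largest is λ_max ≈ 66.6761, hence ||A||_2 = sqrt(λ_max) ≈ 8.1655.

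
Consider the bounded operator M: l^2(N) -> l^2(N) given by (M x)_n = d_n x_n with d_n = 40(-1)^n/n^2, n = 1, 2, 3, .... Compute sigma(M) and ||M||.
sigma(M) = {40(-1)^n/n^2 : n ≥ 1} ∪ {0}; ||M|| = 40

A bounded diagonal operator on l^2 with diagonal entries d_n has spectrum equal to the closure of {d_n : n ≥ 1}: every d_n is an eigenvalue (with eigenvector e_n), so {d_n} ⊂ sigma(M); the spectrum is closed, so its closure is too; and for lambda not in the closure, (M - lambda I) has bounded inverse (the diagonal entries 1/(d_n - lambda) are bounded). For our sequence d_n = 40(-1)^n/n^2, n = 1, 2, 3, ...:
  - {d_n} = {40(-1)^n/n^2 : n ≥ 1}; the only limit point is 0
  - closure = {40(-1)^n/n^2 : n ≥ 1} ∪ {0}
For the norm: a diagonal operator has ||M|| = sup_n |d_n|. Here |d_n| = 40/n^2 is decreasing, so sup_n |d_n| = |d_1| = 40. So ||M|| = 40.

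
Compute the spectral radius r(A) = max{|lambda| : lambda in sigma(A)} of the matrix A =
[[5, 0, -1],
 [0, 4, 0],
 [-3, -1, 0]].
r(A) = (5 + sqrt(37))/2 ≈ 5.5414

The eigenvalues of A are the roots of its characteristic polynomial. With M = A (coefficients from the trace, the sum of principal 2x2 minors, and det A):
  p(λ) = det(λ I - M) = λ^3 - 9λ^2 + 17λ + 12.
By the rational root theorem any rational root is an integer divisor of 12. Testing λ = 4: p(4) = 64 - 144 + 68 + 12 = 0, so λ = 4 is a root. Dividing out (λ - 4) leaves p(λ) = (λ - 4)(λ^2 - 5λ - 3). For λ^2 - 5λ - 3 the discriminant is 37. It is nonnegative but not a perfect square, so the roots are real and irrational: λ = (5 ± sqrt(37))/2 ≈ 5.5414, -0.5414.
Thus the eigenvalues (to 4 decimals) are 5.5414 (modulus 5.5414); -0.5414 (modulus 0.5414); 4 (modulus 4). The spectral radius is the largest modulus: r(A) = (5 + sqrt(37))/2 ≈ 5.5414. (Cross-check: r(A) ≤ ||A||_2 ≈ 5.935; equality holds whenever A is normal, though it can also hold for some non-normal A.)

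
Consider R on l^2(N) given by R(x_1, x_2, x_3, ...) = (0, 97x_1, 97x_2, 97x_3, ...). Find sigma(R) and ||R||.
sigma(R) = closed disk {z in C : |z| ≤ 97}; ||R|| = 97

Note R = 97·U where U is the unit right shift (U x)_k = x_{k-1} (with x_0 := 0); so ||R|| = 97||U|| and sigma(R) = 97·sigma(U). ||R x||^2 = sum_{k≥1} |97x_k|^2 = 9409||x||^2, so ||R|| = 97 and sigma(R) ⊂ {|z| ≤ 97}. For any |lambda| < 97, the equation (R - lambda I) x = 0 forces x_1 = 0, then 97x_k = lambda x_{k+1} ⇒ x = 0, so R has no eigenvalues. But (R - lambda I) is not surjective for |lambda| < 97: solving (R - lambda I) x = e_1 would require x_n proportional to (lambda/97)^(-n), which is not in l^2. So every |lambda| < 97 lies in the residual spectrum. The boundary |lambda| = 97 is in the approximate point spectrum (the spectrum is closed). Hence sigma(R) is the closed disk of radius 97.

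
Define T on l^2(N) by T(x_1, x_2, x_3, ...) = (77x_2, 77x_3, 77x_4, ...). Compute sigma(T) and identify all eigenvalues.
sigma(T) = closed disk {z in C : |z| ≤ 77}; sigma_p(T) = open disk {z in C : |z| < 77}

Note T = 77·V where V is the unit left shift (V x)_k = x_{k+1}; so sigma(T) = 77·sigma(V) and ||T|| = 77||V||. ||T x||^2 = 5929sum_{k≥2} |x_k|^2 ≤ 5929||x||^2, with equality on {x : x_1 = 0}, so ||T|| = 77. For any lambda with |lambda| < 77, set r = lambda/77 (|r| < 1); the vector x = (1, r, r^2, ...) is in l^2 and satisfies T x = 77(r, r^2, ...) = lambda x, so lambda is an eigenvalue. On the boundary |lambda| = 77 the geometric series diverges, so no l^2 eigenvector exists, but these lambda lie in the approximate point spectrum. Hence sigma(T) is the closed disk of radius 77 and sigma_p(T) is the open disk.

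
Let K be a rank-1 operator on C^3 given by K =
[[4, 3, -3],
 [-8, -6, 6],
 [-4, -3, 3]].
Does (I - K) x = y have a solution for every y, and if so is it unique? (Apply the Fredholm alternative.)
(I - K) is singular (det(I - K) = 0, i.e. 1 ∈ sigma(K)). (I - K) x = y is solvable iff y ⊥ ker((I - K)^*) = span{(4, 3, -3)}, i.e. iff 4y_1 + 3y_2 - 3y_3 = 0. When solvable, the solutions are x = y + c·(1, -2, -1), c arbitrary (ker(I - K) = span{(1, -2, -1)}, dimension 1).

K has rank 1, so it is an outer product K = u v^T: every row of K is a multiple of one row vector. Reading off the entries, u = (1, -2, -1) and v = (4, 3, -3) (row i of K equals u_i·v^T). A rank-one matrix u v^T satisfies K u = u (v·u) and kills the (2)-dimensional subspace v^⊥, so its characteristic polynomial is lambda^2 (lambda - v·u) with v·u = tr K = 1. Hence the eigenvalues of I - K are 1 (multiplicity 2) and 1 - (1) = 0, so det(I - K) = 0. (Direct check: I - K =
[[-3, -3, 3],
 [8, 7, -6],
 [4, 3, -2]]
has determinant 0.) So 1 is an eigenvalue of K and (I - K) is not invertible. The finite-dimensional Fredholm alternative says: either (I - K) is invertible, or ker(I - K) ≠ {0} and then range(I - K) = ker((I - K)^*)^⊥, with dim ker(I - K) = dim ker((I - K)^*). We are in the second case, so we need both kernels. Kernel of I - K: (I - K) u = u - u (v·u) = u - u = 0, so ker(I - K) = span{u} = span{(1, -2, -1)} (it is exactly 1-dimensional because rank(I - K) = 2). Kernel of the adjoint: K is real, so (I - K)^* = I - K^T = I - v u^T, and (I - v u^T) v = v - v (u·v) = 0; hence ker((I - K)^*) = span{v} = span{(4, 3, -3)}. Therefore (I - K) x = y is solvable iff <y, v> = 0, i.e. iff 4y_1 + 3y_2 - 3y_3 = 0. When this holds, K y = u (v·y) = 0, so (I - K) y = y and x = y is a particular solution; the full solution set is the line x = y + c·u = y + c·(1, -2, -1), c ∈ C.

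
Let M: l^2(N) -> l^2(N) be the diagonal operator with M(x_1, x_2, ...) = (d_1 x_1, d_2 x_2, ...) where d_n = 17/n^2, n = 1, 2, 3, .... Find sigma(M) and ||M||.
sigma(M) = {17/n^2 : n ≥ 1} ∪ {0}; ||M|| = 17

A bounded diagonal operator on l^2 with diagonal entries d_n has spectrum equal to the closure of {d_n : n ≥ 1}: every d_n is an eigenvalue (with eigenvector e_n), so {d_n} ⊂ sigma(M); the spectrum is closed, so its closure is too; and for lambda not in the closure, (M - lambda I) has bounded inverse (the diagonal entries 1/(d_n - lambda) are bounded). For our sequence d_n = 17/n^2, n = 1, 2, 3, ...:
  - {d_n} = {17/n^2 : n ≥ 1}; the only limit point is 0
  - closure = {17/n^2 : n ≥ 1} ∪ {0}
For the norm: a diagonal operator has ||M|| = sup_n |d_n|. Here d_n = 17/n^2 is positive and decreasing, so sup_n |d_n| = d_1 = 17. So ||M|| = 17.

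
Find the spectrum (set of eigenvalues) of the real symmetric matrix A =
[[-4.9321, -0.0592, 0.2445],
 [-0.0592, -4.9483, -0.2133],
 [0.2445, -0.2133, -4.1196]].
sigma(A) ≈ {-5, -4} (-5 with multiplicity 2)

A is real symmetric, so its spectrum consists of real eigenvalues. Expanding the characteristic polynomial of the displayed matrix gives
  det(λ I - A) = p(λ) = λ^3 + (14)λ^2 + (65)λ + (100).
Solving p(λ) = 0 yields eigenvalues ≈ -5, -5, -4. (A is shown rounded to 4 decimals, so these recover the underlying integer eigenvalues to within that precision.)
Verification: the trace of A = -14 equals the sum of eigenvalues -14, and det(A) ≈ -100.0001 matches the eigenvalue product -100.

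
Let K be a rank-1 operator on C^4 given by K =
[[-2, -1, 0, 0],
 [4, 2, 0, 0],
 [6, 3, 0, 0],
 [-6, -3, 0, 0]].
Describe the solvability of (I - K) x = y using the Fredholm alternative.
(I - K) is invertible (det(I - K) = 1 ≠ 0), so for every y in C^4 the equation (I - K) x = y has a unique solution.

K has rank 1, so it is an outer product K = u v^T: every row of K is a multiple of one row vector. Reading off the entries, u = (1, -2, -3, 3) and v = (-2, -1, 0, 0) (row i of K equals u_i·v^T). A rank-one matrix u v^T satisfies K u = u (v·u) and kills the (3)-dimensional subspace v^⊥, so its characteristic polynomial is lambda^3 (lambda - v·u) with v·u = tr K = 0. Hence the eigenvalues of I - K are 1 (multiplicity 3) and 1 - (0) = 1, so det(I - K) = 1. (Direct check: I - K =
[[3, 1, 0, 0],
 [-4, -1, 0, 0],
 [-6, -3, 1, 0],
 [6, 3, 0, 1]]
has determinant 1.) The finite-dimensional Fredholm alternative says: either (I - K) is invertible, or ker(I - K) ≠ {0} and then range(I - K) = ker((I - K)^*)^⊥, with dim ker(I - K) = dim ker((I - K)^*). Since det(I - K) ≠ 0, 1 is not an eigenvalue of K and ker(I - K) = {0}, so we are in the first case: for every y there is a unique x = (I - K)^(-1) y. Explicitly, by the Sherman–Morrison formula, (I - u v^T)^(-1) = I + u v^T/(1 - v·u), i.e. (I - K)^(-1) = I + K.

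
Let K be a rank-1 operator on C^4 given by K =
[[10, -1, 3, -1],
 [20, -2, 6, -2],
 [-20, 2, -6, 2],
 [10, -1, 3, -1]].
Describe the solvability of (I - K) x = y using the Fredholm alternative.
(I - K) is singular (det(I - K) = 0, i.e. 1 ∈ sigma(K)). (I - K) x = y is solvable iff y ⊥ ker((I - K)^*) = span{(10, -1, 3, -1)}, i.e. iff 10y_1 - y_2 + 3y_3 - y_4 = 0. When solvable, the solutions are x = y + c·(1, 2, -2, 1), c arbitrary (ker(I - K) = span{(1, 2, -2, 1)}, dimension 1).

K has rank 1, so it is an outer product K = u v^T: every row of K is a multiple of one row vector. Reading off the entries, u = (1, 2, -2, 1) and v = (10, -1, 3, -1) (row i of K equals u_i·v^T). A rank-one matrix u v^T satisfies K u = u (v·u) and kills the (3)-dimensional subspace v^⊥, so its characteristic polynomial is lambda^3 (lambda - v·u) with v·u = tr K = 1. Hence the eigenvalues of I - K are 1 (multiplicity 3) and 1 - (1) = 0, so det(I - K) = 0. (Direct check: I - K =
[[-9, 1, -3, 1],
 [-20, 3, -6, 2],
 [20, -2, 7, -2],
 [-10, 1, -3, 2]]
has determinant 0.) So 1 is an eigenvalue of K and (I - K) is not invertible. The finite-dimensional Fredholm alternative says: either (I - K) is invertible, or ker(I - K) ≠ {0} and then range(I - K) = ker((I - K)^*)^⊥, with dim ker(I - K) = dim ker((I - K)^*). We are in the second case, so we need both kernels. Kernel of I - K: (I - K) u = u - u (v·u) = u - u = 0, so ker(I - K) = span{u} = span{(1, 2, -2, 1)} (it is exactly 1-dimensional because rank(I - K) = 3). Kernel of the adjoint: K is real, so (I - K)^* = I - K^T = I - v u^T, and (I - v u^T) v = v - v (u·v) = 0; hence ker((I - K)^*) = span{v} = span{(10, -1, 3, -1)}. Therefore (I - K) x = y is solvable iff <y, v> = 0, i.e. iff 10y_1 - y_2 + 3y_3 - y_4 = 0. When this holds, K y = u (v·y) = 0, so (I - K) y = y and x = y is a particular solution; the full solution set is the line x = y + c·u = y + c·(1, 2, -2, 1), c ∈ C.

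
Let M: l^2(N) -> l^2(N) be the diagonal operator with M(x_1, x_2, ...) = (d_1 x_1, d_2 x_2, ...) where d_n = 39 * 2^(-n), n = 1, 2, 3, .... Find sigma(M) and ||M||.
sigma(M) = {39 * 2^(-n) : n ≥ 1} ∪ {0}; ||M|| = 39/2

A bounded diagonal operator on l^2 with diagonal entries d_n has spectrum equal to the closure of {d_n : n ≥ 1}: every d_n is an eigenvalue (with eigenvector e_n), so {d_n} ⊂ sigma(M); the spectrum is closed, so its closure is too; and for lambda not in the closure, (M - lambda I) has bounded inverse (the diagonal entries 1/(d_n - lambda) are bounded). For our sequence d_n = 39 * 2^(-n), n = 1, 2, 3, ...:
  - {d_n} = {39 * 2^(-n) : n ≥ 1}; the only limit point is 0
  - closure = {39 * 2^(-n) : n ≥ 1} ∪ {0}
For the norm: a diagonal operator has ||M|| = sup_n |d_n|. Here d_n = 39 * 2^(-n) is positive and decreasing, so sup_n |d_n| = d_1 = 39/2. So ||M|| = 39/2.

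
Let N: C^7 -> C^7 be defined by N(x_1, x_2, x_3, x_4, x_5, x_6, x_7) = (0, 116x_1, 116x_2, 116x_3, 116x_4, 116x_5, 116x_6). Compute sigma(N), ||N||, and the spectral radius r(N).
sigma(N) = {0}; ||N|| = 116; r(N) = 0. (N is nilpotent with N^7 = 0.)

On C^7, N is a strictly lower-triangular matrix with 116 on the subdiagonal and zeros elsewhere, so its characteristic polynomial is lambda^7 and every eigenvalue is 0: sigma(N) = {0}. For the operator norm, N e_i = 116e_{i+1} for i = 1, ..., 6 and N e_7 = 0, so the singular values of N are 116 (with multiplicity 6) and 0; hence ||N|| = 116. The spectral radius r(N) = max|lambda| = 0. Note ||N|| > r(N) — characteristic of non-normal nilpotent operators. Indeed N^7 = 0.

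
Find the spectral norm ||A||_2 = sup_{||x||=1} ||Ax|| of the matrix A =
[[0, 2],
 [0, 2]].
||A||_2 = sqrt(8) ≈ 2.8284 (= sqrt(largest eigenvalue of A^T A))

||A||_2 = sigma_max(A) = sqrt(lambda_max(A^T A)). Form the symmetric matrix M = A^T A =
[[0, 0],
 [0, 8]].
Its characteristic polynomial (trace, determinant of M give the coefficients) is
  p(λ) = det(λ I - M) = λ^2 - 8λ.
For λ^2 - 8λ the discriminant is 64. It is a perfect square (8^2), so the roots are rational: λ = (8 ± 8)/2 = 8, 0.
So the eigenvalues of A^T A are ≈ 0, 8 (all ≥ 0, as they must be for A^T A). The largest is λ_max = 8, hence ||A||_2 = sqrt(λ_max) = sqrt(8) ≈ 2.8284.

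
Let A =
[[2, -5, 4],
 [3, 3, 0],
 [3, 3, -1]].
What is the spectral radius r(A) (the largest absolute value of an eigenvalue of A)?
r(A) ≈ 3.6107

The eigenvalues of A are the roots of its characteristic polynomial. With M = A (coefficients from the trace, the sum of principal 2x2 minors, and det A):
  p(λ) = det(λ I - M) = λ^3 - 4λ^2 + 4λ + 21.
No integer candidate from the rational root theorem (±divisors of 21) is a root, so the roots are irrational. The cubic discriminant is Δ = -12579 < 0, so there is one real root and a complex-conjugate pair. p(-2) = -11 and p(-1) = 12 have opposite signs, so a root lies in (-2, -1); Newton's method refines it to λ ≈ -1.6107. Dividing out (λ - (-1.6107)) leaves approximately λ^2 - 5.6107λ + 13.0375. For λ^2 - 5.6107λ + 13.0375 the discriminant is -20.6694. It is negative, so the remaining roots are the complex-conjugate pair λ ≈ 2.8054 ± 2.2732i. Their product equals the constant term, so |λ|^2 ≈ 13.0375 and |λ| ≈ 3.6107.
Thus the eigenvalues (to 4 decimals) are -1.6107 (modulus 1.6107); 2.8054 ± 2.2732i (modulus 3.6107). The spectral radius is the largest modulus: r(A) ≈ 3.6107. (Cross-check: r(A) ≤ ||A||_2 ≈ 7.5493; equality holds whenever A is normal, though it can also hold for some non-normal A.)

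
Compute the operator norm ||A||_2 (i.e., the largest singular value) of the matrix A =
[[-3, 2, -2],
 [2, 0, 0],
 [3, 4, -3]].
||A||_2 ≈ 5.9973 (= sqrt(largest eigenvalue of A^T A))

||A||_2 = sigma_max(A) = sqrt(lambda_max(A^T A)). Form the symmetric matrix M = A^T A =
[[22, 6, -3],
 [6, 20, -16],
 [-3, -16, 13]].
Its characteristic polynomial (trace, sum of principal 2x2 minors, determinant of M give the coefficients) is
  p(λ) = det(λ I - M) = λ^3 - 55λ^2 + 685λ - 16.
No integer candidate from the rational root theorem (±divisors of 16) is a root, so the roots are irrational. The cubic discriminant is Δ = 133924613 > 0, so there are three distinct real roots. p(0) = -16 and p(1) = 615 have opposite signs, so a root lies in (0, 1); Newton's method refines it to λ ≈ 0.0234. p(19) = 3 and p(20) = -316 have opposite signs, so a root lies in (19, 20); Newton's method refines it to λ ≈ 19.0093. p(35) = -541 and p(36) = 20 have opposite signs, so a root lies in (35, 36); Newton's method refines it to λ ≈ 35.9673. Check (Vieta): the three roots sum to 55, matching tr M = 55.
So the eigenvalues of A^T A are ≈ 0.0234, 19.0093, 35.9673 (all ≥ 0, as they must be for A^T A). The largest is λ_max ≈ 35.9673, hence ||A||_2 = sqrt(λ_max) ≈ 5.9973.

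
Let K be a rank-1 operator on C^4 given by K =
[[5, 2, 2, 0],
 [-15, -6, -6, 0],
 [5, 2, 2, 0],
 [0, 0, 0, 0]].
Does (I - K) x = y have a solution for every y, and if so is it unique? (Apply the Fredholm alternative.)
(I - K) is singular (det(I - K) = 0, i.e. 1 ∈ sigma(K)). (I - K) x = y is solvable iff y ⊥ ker((I - K)^*) = span{(5, 2, 2, 0)}, i.e. iff 5y_1 + 2y_2 + 2y_3 = 0. When solvable, the solutions are x = y + c·(1, -3, 1, 0), c arbitrary (ker(I - K) = span{(1, -3, 1, 0)}, dimension 1).

K has rank 1, so it is an outer product K = u v^T: every row of K is a multiple of one row vector. Reading off the entries, u = (1, -3, 1, 0) and v = (5, 2, 2, 0) (row i of K equals u_i·v^T). A rank-one matrix u v^T satisfies K u = u (v·u) and kills the (3)-dimensional subspace v^⊥, so its characteristic polynomial is lambda^3 (lambda - v·u) with v·u = tr K = 1. Hence the eigenvalues of I - K are 1 (multiplicity 3) and 1 - (1) = 0, so det(I - K) = 0. (Direct check: I - K =
[[-4, -2, -2, 0],
 [15, 7, 6, 0],
 [-5, -2, -1, 0],
 [0, 0, 0, 1]]
has determinant 0.) So 1 is an eigenvalue of K and (I - K) is not invertible. The finite-dimensional Fredholm alternative says: either (I - K) is invertible, or ker(I - K) ≠ {0} and then range(I - K) = ker((I - K)^*)^⊥, with dim ker(I - K) = dim ker((I - K)^*). We are in the second case, so we need both kernels. Kernel of I - K: (I - K) u = u - u (v·u) = u - u = 0, so ker(I - K) = span{u} = span{(1, -3, 1, 0)} (it is exactly 1-dimensional because rank(I - K) = 3). Kernel of the adjoint: K is real, so (I - K)^* = I - K^T = I - v u^T, and (I - v u^T) v = v - v (u·v) = 0; hence ker((I - K)^*) = span{v} = span{(5, 2, 2, 0)}. Therefore (I - K) x = y is solvable iff <y, v> = 0, i.e. iff 5y_1 + 2y_2 + 2y_3 = 0. When this holds, K y = u (v·y) = 0, so (I - K) y = y and x = y is a particular solution; the full solution set is the line x = y + c·u = y + c·(1, -3, 1, 0), c ∈ C.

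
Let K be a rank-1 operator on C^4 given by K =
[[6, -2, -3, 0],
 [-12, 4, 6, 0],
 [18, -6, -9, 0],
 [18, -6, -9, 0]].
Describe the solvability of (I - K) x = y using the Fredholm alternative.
(I - K) is singular (det(I - K) = 0, i.e. 1 ∈ sigma(K)). (I - K) x = y is solvable iff y ⊥ ker((I - K)^*) = span{(6, -2, -3, 0)}, i.e. iff 6y_1 - 2y_2 - 3y_3 = 0. When solvable, the solutions are x = y + c·(1, -2, 3, 3), c arbitrary (ker(I - K) = span{(1, -2, 3, 3)}, dimension 1).

K has rank 1, so it is an outer product K = u v^T: every row of K is a multiple of one row vector. Reading off the entries, u = (1, -2, 3, 3) and v = (6, -2, -3, 0) (row i of K equals u_i·v^T). A rank-one matrix u v^T satisfies K u = u (v·u) and kills the (3)-dimensional subspace v^⊥, so its characteristic polynomial is lambda^3 (lambda - v·u) with v·u = tr K = 1. Hence the eigenvalues of I - K are 1 (multiplicity 3) and 1 - (1) = 0, so det(I - K) = 0. (Direct check: I - K =
[[-5, 2, 3, 0],
 [12, -3, -6, 0],
 [-18, 6, 10, 0],
 [-18, 6, 9, 1]]
has determinant 0.) So 1 is an eigenvalue of K and (I - K) is not invertible. The finite-dimensional Fredholm alternative says: either (I - K) is invertible, or ker(I - K) ≠ {0} and then range(I - K) = ker((I - K)^*)^⊥, with dim ker(I - K) = dim ker((I - K)^*). We are in the second case, so we need both kernels. Kernel of I - K: (I - K) u = u - u (v·u) = u - u = 0, so ker(I - K) = span{u} = span{(1, -2, 3, 3)} (it is exactly 1-dimensional because rank(I - K) = 3). Kernel of the adjoint: K is real, so (I - K)^* = I - K^T = I - v u^T, and (I - v u^T) v = v - v (u·v) = 0; hence ker((I - K)^*) = span{v} = span{(6, -2, -3, 0)}. Therefore (I - K) x = y is solvable iff <y, v> = 0, i.e. iff 6y_1 - 2y_2 - 3y_3 = 0. When this holds, K y = u (v·y) = 0, so (I - K) y = y and x = y is a particular solution; the full solution set is the line x = y + c·u = y + c·(1, -2, 3, 3), c ∈ C.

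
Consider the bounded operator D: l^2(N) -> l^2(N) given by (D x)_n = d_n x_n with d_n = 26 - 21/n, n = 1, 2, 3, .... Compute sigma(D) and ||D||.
sigma(D) = {26 - 21/n : n ≥ 1} ∪ {26}; ||D|| = 26

A bounded diagonal operator on l^2 with diagonal entries d_n has spectrum equal to the closure of {d_n : n ≥ 1}: every d_n is an eigenvalue (with eigenvector e_n), so {d_n} ⊂ sigma(D); the spectrum is closed, so its closure is too; and for lambda not in the closure, (D - lambda I) has bounded inverse (the diagonal entries 1/(d_n - lambda) are bounded). For our sequence d_n = 26 - 21/n, n = 1, 2, 3, ...:
  - {d_n} = {26 - 21/n : n ≥ 1}; the only limit point is 26
  - closure = {26 - 21/n : n ≥ 1} ∪ {26}
For the norm: a diagonal operator has ||D|| = sup_n |d_n|. Here d_n = 26 - 21/n increases monotonically from d_1 = 5 toward 26, with all terms in [5, 26); so sup_n |d_n| = 26 (the supremum is the limit, not attained). So ||D|| = 26.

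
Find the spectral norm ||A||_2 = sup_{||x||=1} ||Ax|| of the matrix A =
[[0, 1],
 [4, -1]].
||A||_2 = sqrt((18 + sqrt(260))/2) ≈ 4.1306 (= sqrt(largest eigenvalue of A^T A))

||A||_2 = sigma_max(A) = sqrt(lambda_max(A^T A)). Form the symmetric matrix M = A^T A =
[[16, -4],
 [-4, 2]].
Its characteristic polynomial (trace, determinant of M give the coefficients) is
  p(λ) = det(λ I - M) = λ^2 - 18λ + 16.
For λ^2 - 18λ + 16 the discriminant is 260. It is nonnegative but not a perfect square, so the roots are real and irrational: λ = (18 ± sqrt(260))/2 ≈ 17.0623, 0.9377.
So the eigenvalues of A^T A are ≈ 0.9377, 17.0623 (all ≥ 0, as they must be for A^T A). The largest is λ_max = (18 + sqrt(260))/2 ≈ 17.0623, hence ||A||_2 = sqrt(λ_max) = sqrt((18 + sqrt(260))/2) ≈ 4.1306.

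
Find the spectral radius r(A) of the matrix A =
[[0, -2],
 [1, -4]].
r(A) = (4 + sqrt(8))/2 ≈ 3.4142

The eigenvalues of A are the roots of its characteristic polynomial. With M = A (coefficients from the trace and determinant):
  p(λ) = det(λ I - M) = λ^2 + 4λ + 2.
For λ^2 + 4λ + 2 the discriminant is 8. It is nonnegative but not a perfect square, so the roots are real and irrational: λ = (-4 ± sqrt(8))/2 ≈ -0.5858, -3.4142.
Thus the eigenvalues (to 4 decimals) are -0.5858 (modulus 0.5858); -3.4142 (modulus 3.4142). The spectral radius is the largest modulus: r(A) = (4 + sqrt(8))/2 ≈ 3.4142. (Cross-check: r(A) ≤ ||A||_2 ≈ 4.5616; equality holds whenever A is normal, though it can also hold for some non-normal A.)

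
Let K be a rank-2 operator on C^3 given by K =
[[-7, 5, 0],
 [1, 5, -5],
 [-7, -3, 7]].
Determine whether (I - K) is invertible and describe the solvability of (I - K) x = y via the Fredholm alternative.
(I - K) is invertible (det(I - K) = -73 ≠ 0), so for every y in C^3 the equation (I - K) x = y has a unique solution.

K has rank 2 and factors as K = U V^T = u1 v1^T + u2 v2^T with u1 = (2, -1, 3), v1 = (-2, -2, 3), u2 = (3, 1, 1), v2 = (-1, 3, -2) (multiplying out reproduces the displayed K). The nonzero eigenvalues of U V^T coincide with those of the 2 x 2 matrix G = V^T U = [[v1·u1, v1·u2], [v2·u1, v2·u2]] = [[7, -5], [-11, -2]], and by the Sylvester determinant identity det(I_3 - U V^T) = det(I_2 - V^T U) = det([[-6, 5], [11, 3]]) = (-6)(3) - (5)(11) = -73. (Direct check: I - K =
[[8, -5, 0],
 [-1, -4, 5],
 [7, 3, -6]]
has determinant -73.) The finite-dimensional Fredholm alternative says: either (I - K) is invertible, or ker(I - K) ≠ {0} and then range(I - K) = ker((I - K)^*)^⊥, with dim ker(I - K) = dim ker((I - K)^*). Since det(I - K) ≠ 0, 1 is not an eigenvalue of K and ker(I - K) = {0}, so we are in the first case: for every y there is a unique x = (I - K)^(-1) y. (Explicitly, by the Woodbury identity, (I - U V^T)^(-1) = I + U (I_2 - G)^(-1) V^T.)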